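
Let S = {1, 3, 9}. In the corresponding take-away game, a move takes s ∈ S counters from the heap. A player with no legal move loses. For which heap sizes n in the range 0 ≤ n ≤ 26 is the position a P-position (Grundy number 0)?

0, 2, 4, 6, 8, 10, 12, 14, 16, 18, 20, 22, 24, 26

G(0) = 0
G(1) = mex{0} = 1
G(2) = mex{1} = 0
G(3) = mex{0,0} = 1
G(4) = mex{1,1} = 0
G(5) = mex{0,0} = 1
G(6) = mex{1,1} = 0
G(7) = mex{0,0} = 1
G(8) = mex{1,1} = 0
G(9) = mex{0,0,0} = 1
G(10) = mex{1,1,1} = 0
G(11) = mex{0,0,0} = 1
G(12) = mex{1,1,1} = 0
G(13) = mex{0,0,0} = 1
G(14) = mex{1,1,1} = 0
G(15) = mex{0,0,0} = 1
G(16) = mex{1,1,1} = 0
G(17) = mex{0,0,0} = 1
G(18) = mex{1,1,1} = 0
G(19) = mex{0,0,0} = 1
G(20) = mex{1,1,1} = 0
G(21) = mex{0,0,0} = 1
G(22) = mex{1,1,1} = 0
G(23) = mex{0,0,0} = 1
G(24) = mex{1,1,1} = 0
G(25) = mex{0,0,0} = 1
G(26) = mex{1,1,1} = 0
P-positions are exactly the n with G(n) = 0.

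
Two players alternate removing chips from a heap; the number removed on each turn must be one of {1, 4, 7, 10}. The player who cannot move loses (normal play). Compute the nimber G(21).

G(0) = 0
G(1) = mex{0} = 1
G(2) = mex{1} = 0
G(3) = mex{0} = 1
G(4) = mex{1,0} = 2
G(5) = mex{2,1} = 0
G(6) = mex{0,0} = 1
G(7) = mex{1,1,0} = 2
G(8) = mex{2,2,1} = 0
G(9) = mex{0,0,0} = 1
G(10) = mex{1,1,1,0} = 2
G(11) = mex{2,2,2,1} = 0
G(12) = mex{0,0,0,0} = 1
G(13) = mex{1,1,1,1} = 0
G(14) = mex{0,2,2,2} = 1
G(15) = mex{1,0,0,0} = 2
G(16) = mex{2,1,1,1} = 0
G(17) = mex{0,0,2,2} = 1
G(18) = mex{1,1,0,0} = 2
G(19) = mex{2,2,1,1} = 0
G(20) = mex{0,0,0,2} = 1
G(21) = mex{1,1,1,0} = 2

2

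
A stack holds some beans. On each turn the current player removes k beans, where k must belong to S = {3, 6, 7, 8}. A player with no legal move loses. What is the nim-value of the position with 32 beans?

G(0) = 0
G(1) = mex{} = 0
G(2) = mex{} = 0
G(3) = mex{0} = 1
G(4) = mex{0} = 1
G(5) = mex{0} = 1
G(6) = mex{1,0} = 2
G(7) = mex{1,0,0} = 2
G(8) = mex{1,0,0,0} = 2
G(9) = mex{2,1,0,0} = 3
G(10) = mex{2,1,1,0} = 3
G(11) = mex{2,1,1,1} = 0
G(12) = mex{3,2,1,1} = 0
G(13) = mex{3,2,2,1} = 0
G(14) = mex{0,2,2,2} = 1
G(15) = mex{0,3,2,2} = 1
G(16) = mex{0,3,3,2} = 1
G(17) = mex{1,0,3,3} = 2
G(18) = mex{1,0,0,3} = 2
G(19) = mex{1,0,0,0} = 2
G(20) = mex{2,1,0,0} = 3
G(21) = mex{2,1,1,0} = 3
G(22) = mex{2,1,1,1} = 0
G(23) = mex{3,2,1,1} = 0
G(24) = mex{3,2,2,1} = 0
G(25) = mex{0,2,2,2} = 1
G(26) = mex{0,3,2,2} = 1
G(27) = mex{0,3,3,2} = 1
G(28) = mex{1,0,3,3} = 2
G(29) = mex{1,0,0,3} = 2
G(30) = mex{1,0,0,0} = 2
G(31) = mex{2,1,0,0} = 3
G(32) = mex{2,1,1,0} = 3

3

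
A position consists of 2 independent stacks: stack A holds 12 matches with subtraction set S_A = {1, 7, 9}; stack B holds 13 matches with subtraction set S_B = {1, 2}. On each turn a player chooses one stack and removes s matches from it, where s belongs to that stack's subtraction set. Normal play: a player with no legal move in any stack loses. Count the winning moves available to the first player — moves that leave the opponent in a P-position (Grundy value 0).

4

Stack A, S = {1, 7, 9}:
G(0) = 0
G(1) = mex{0} = 1
G(2) = mex{1} = 0
G(3) = mex{0} = 1
G(4) = mex{1} = 0
G(5) = mex{0} = 1
G(6) = mex{1} = 0
G(7) = mex{0,0} = 1
G(8) = mex{1,1} = 0
G(9) = mex{0,0,0} = 1
G(10) = mex{1,1,1} = 0
G(11) = mex{0,0,0} = 1
G(12) = mex{1,1,1} = 0
G_A(12) = 0.
Stack B, S = {1, 2}:
G(0) = 0
G(1) = mex{0} = 1
G(2) = mex{1,0} = 2
G(3) = mex{2,1} = 0
G(4) = mex{0,2} = 1
G(5) = mex{1,0} = 2
G(6) = mex{2,1} = 0
G(7) = mex{0,2} = 1
G(8) = mex{1,0} = 2
G(9) = mex{2,1} = 0
G(10) = mex{0,2} = 1
G(11) = mex{1,0} = 2
G(12) = mex{2,1} = 0
G(13) = mex{0,2} = 1
G_B(13) = 1.
Combined Grundy value = 0 ⊕ 1 = 1.
A winning move leaves total XOR = 0, i.e. changes one component's Grundy value g to g ⊕ X where X is the current total.
Stack A: need g' = 0⊕1 = 1. Options: 12−1→G=1, 12−7→G=1, 12−9→G=1. Hits: 3.
Stack B: need g' = 1⊕1 = 0. Options: 13−1→G=0, 13−2→G=2. Hits: 1.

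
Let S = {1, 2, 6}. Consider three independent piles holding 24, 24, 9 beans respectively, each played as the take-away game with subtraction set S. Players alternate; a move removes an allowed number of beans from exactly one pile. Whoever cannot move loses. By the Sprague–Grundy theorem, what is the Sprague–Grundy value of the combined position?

All piles use S = {1, 2, 6}:
G(0) = 0
G(1) = mex{0} = 1
G(2) = mex{1,0} = 2
G(3) = mex{2,1} = 0
G(4) = mex{0,2} = 1
G(5) = mex{1,0} = 2
G(6) = mex{2,1,0} = 3
G(7) = mex{3,2,1} = 0
G(8) = mex{0,3,2} = 1
G(9) = mex{1,0,0} = 2
G(10) = mex{2,1,1} = 0
G(11) = mex{0,2,2} = 1
G(12) = mex{1,0,3} = 2
G(13) = mex{2,1,0} = 3
G(14) = mex{3,2,1} = 0
G(15) = mex{0,3,2} = 1
G(16) = mex{1,0,0} = 2
G(17) = mex{2,1,1} = 0
G(18) = mex{0,2,2} = 1
G(19) = mex{1,0,3} = 2
G(20) = mex{2,1,0} = 3
G(21) = mex{3,2,1} = 0
G(22) = mex{0,3,2} = 1
G(23) = mex{1,0,0} = 2
G(24) = mex{2,1,1} = 0
Pile A: G(24) = 0.
Pile B: G(24) = 0.
Pile C: G(9) = 2.
Combined Grundy value = 0 ⊕ 0 ⊕ 2 = 2.

2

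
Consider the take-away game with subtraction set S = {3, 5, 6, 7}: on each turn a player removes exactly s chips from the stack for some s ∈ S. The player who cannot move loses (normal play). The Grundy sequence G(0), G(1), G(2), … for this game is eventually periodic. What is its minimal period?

G(0) = 0
G(1) = mex{} = 0
G(2) = mex{} = 0
G(3) = mex{0} = 1
G(4) = mex{0} = 1
G(5) = mex{0,0} = 1
G(6) = mex{1,0,0} = 2
G(7) = mex{1,0,0,0} = 2
G(8) = mex{1,1,0,0} = 2
G(9) = mex{2,1,1,0} = 3
G(10) = mex{2,1,1,1} = 0
G(11) = mex{2,2,1,1} = 0
G(12) = mex{3,2,2,1} = 0
G(13) = mex{0,2,2,2} = 1
G(14) = mex{0,3,2,2} = 1
G(15) = mex{0,0,3,2} = 1
G(16) = mex{1,0,0,3} = 2
G(17) = mex{1,0,0,0} = 2
G(18) = mex{1,1,0,0} = 2
G(19) = mex{2,1,1,0} = 3
G(20) = mex{2,1,1,1} = 0
G(21) = mex{2,2,1,1} = 0
G(n+10) = G(n) holds for n = 0,…,6 (a full window of length max(S) = 7), so the sequence is purely periodic with period 10.

10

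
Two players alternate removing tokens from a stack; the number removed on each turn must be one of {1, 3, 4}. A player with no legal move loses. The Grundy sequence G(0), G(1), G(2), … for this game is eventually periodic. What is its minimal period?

7

G(0) = 0
G(1) = mex{0} = 1
G(2) = mex{1} = 0
G(3) = mex{0,0} = 1
G(4) = mex{1,1,0} = 2
G(5) = mex{2,0,1} = 3
G(6) = mex{3,1,0} = 2
G(7) = mex{2,2,1} = 0
G(8) = mex{0,3,2} = 1
G(9) = mex{1,2,3} = 0
G(10) = mex{0,0,2} = 1
G(11) = mex{1,1,0} = 2
G(12) = mex{2,0,1} = 3
G(13) = mex{3,1,0} = 2
G(14) = mex{2,2,1} = 0
G(15) = mex{0,3,2} = 1
G(n+7) = G(n) holds for n = 0,…,3 (a full window of length max(S) = 4), so the sequence is purely periodic with period 7.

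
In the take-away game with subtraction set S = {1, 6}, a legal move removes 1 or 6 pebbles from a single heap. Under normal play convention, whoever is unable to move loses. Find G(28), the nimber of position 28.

G(0) = 0
G(1) = mex{0} = 1
G(2) = mex{1} = 0
G(3) = mex{0} = 1
G(4) = mex{1} = 0
G(5) = mex{0} = 1
G(6) = mex{1,0} = 2
G(7) = mex{2,1} = 0
G(8) = mex{0,0} = 1
G(9) = mex{1,1} = 0
G(10) = mex{0,0} = 1
G(11) = mex{1,1} = 0
G(12) = mex{0,2} = 1
G(13) = mex{1,0} = 2
G(14) = mex{2,1} = 0
G(15) = mex{0,0} = 1
G(16) = mex{1,1} = 0
G(17) = mex{0,0} = 1
G(18) = mex{1,1} = 0
G(19) = mex{0,2} = 1
G(20) = mex{1,0} = 2
G(21) = mex{2,1} = 0
G(22) = mex{0,0} = 1
G(23) = mex{1,1} = 0
G(24) = mex{0,0} = 1
G(25) = mex{1,1} = 0
G(26) = mex{0,2} = 1
G(27) = mex{1,0} = 2
G(28) = mex{2,1} = 0

0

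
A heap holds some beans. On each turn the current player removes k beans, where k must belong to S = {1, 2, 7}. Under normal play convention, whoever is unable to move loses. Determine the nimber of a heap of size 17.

n :  0  1  2  3  4  5  6  7  8  9 10 11 12 13 14 15 16 17
G :  0  1  2  0  1  2  0  1  2  0  1  2  0  1  2  0  1  2

2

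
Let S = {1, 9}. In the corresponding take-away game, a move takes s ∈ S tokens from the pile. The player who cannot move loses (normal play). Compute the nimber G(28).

n :  0  1  2  3  4  5  6  7  8  9 10 11 12 13 14 15 16 17 18 19 20 21 22 23 24 25 26 27 28
G :  0  1  0  1  0  1  0  1  0  1  0  1  0  1  0  1  0  1  0  1  0  1  0  1  0  1  0  1  0

0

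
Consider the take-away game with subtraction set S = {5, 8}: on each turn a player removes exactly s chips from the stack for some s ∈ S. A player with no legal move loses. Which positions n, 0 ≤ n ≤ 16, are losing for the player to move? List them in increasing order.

0, 1, 2, 3, 4, 13, 14, 15, 16

G(0) = 0
G(1) = mex{} = 0
G(2) = mex{} = 0
G(3) = mex{} = 0
G(4) = mex{} = 0
G(5) = mex{0} = 1
G(6) = mex{0} = 1
G(7) = mex{0} = 1
G(8) = mex{0,0} = 1
G(9) = mex{0,0} = 1
G(10) = mex{1,0} = 2
G(11) = mex{1,0} = 2
G(12) = mex{1,0} = 2
G(13) = mex{1,1} = 0
G(14) = mex{1,1} = 0
G(15) = mex{2,1} = 0
G(16) = mex{2,1} = 0
P-positions are exactly the n with G(n) = 0.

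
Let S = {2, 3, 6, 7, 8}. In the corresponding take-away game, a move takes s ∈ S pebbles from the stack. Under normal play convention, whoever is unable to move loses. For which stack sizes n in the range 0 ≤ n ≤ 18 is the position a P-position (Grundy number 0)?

G(0) = 0
G(1) = mex{} = 0
G(2) = mex{0} = 1
G(3) = mex{0,0} = 1
G(4) = mex{1,0} = 2
G(5) = mex{1,1} = 0
G(6) = mex{2,1,0} = 3
G(7) = mex{0,2,0,0} = 1
G(8) = mex{3,0,1,0,0} = 2
G(9) = mex{1,3,1,1,0} = 2
G(10) = mex{2,1,2,1,1} = 0
G(11) = mex{2,2,0,2,1} = 3
G(12) = mex{0,2,3,0,2} = 1
G(13) = mex{3,0,1,3,0} = 2
G(14) = mex{1,3,2,1,3} = 0
G(15) = mex{2,1,2,2,1} = 0
G(16) = mex{0,2,0,2,2} = 1
G(17) = mex{0,0,3,0,2} = 1
G(18) = mex{1,0,1,3,0} = 2
P-positions are exactly the n with G(n) = 0.

0, 1, 5, 10, 14, 15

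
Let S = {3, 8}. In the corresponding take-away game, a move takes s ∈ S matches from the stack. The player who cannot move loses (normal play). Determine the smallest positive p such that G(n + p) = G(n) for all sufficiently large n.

11

G(0) = 0
G(1) = mex{} = 0
G(2) = mex{} = 0
G(3) = mex{0} = 1
G(4) = mex{0} = 1
G(5) = mex{0} = 1
G(6) = mex{1} = 0
G(7) = mex{1} = 0
G(8) = mex{1,0} = 2
G(9) = mex{0,0} = 1
G(10) = mex{0,0} = 1
G(11) = mex{2,1} = 0
G(12) = mex{1,1} = 0
G(13) = mex{1,1} = 0
G(14) = mex{0,0} = 1
G(15) = mex{0,0} = 1
G(16) = mex{0,2} = 1
G(17) = mex{1,1} = 0
G(18) = mex{1,1} = 0
G(19) = mex{1,0} = 2
G(20) = mex{0,0} = 1
G(21) = mex{0,0} = 1
G(22) = mex{2,1} = 0
G(23) = mex{1,1} = 0
G(n+11) = G(n) holds for n = 0,…,7 (a full window of length max(S) = 8), so the sequence is purely periodic with period 11.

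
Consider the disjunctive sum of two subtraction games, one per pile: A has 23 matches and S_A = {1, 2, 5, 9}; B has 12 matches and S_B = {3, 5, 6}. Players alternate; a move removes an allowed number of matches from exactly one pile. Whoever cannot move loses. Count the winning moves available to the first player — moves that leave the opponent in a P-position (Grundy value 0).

3

Pile A, S = {1, 2, 5, 9}:
n :  0  1  2  3  4  5  6  7  8  9 10 11 12 13 14 15 16 17 18 19 20 21 22 23
G :  0  1  2  0  1  2  0  1  2  3  0  1  2  0  1  2  0  1  2  3  0  1  2  0
G_A(23) = 0.
Pile B, S = {3, 5, 6}:
G(0) = 0
G(1) = mex{} = 0
G(2) = mex{} = 0
G(3) = mex{0} = 1
G(4) = mex{0} = 1
G(5) = mex{0,0} = 1
G(6) = mex{1,0,0} = 2
G(7) = mex{1,0,0} = 2
G(8) = mex{1,1,0} = 2
G(9) = mex{2,1,1} = 0
G(10) = mex{2,1,1} = 0
G(11) = mex{2,2,1} = 0
G(12) = mex{0,2,2} = 1
G_B(12) = 1.
Combined Grundy value = 0 ⊕ 1 = 1.
A winning move leaves total XOR = 0, i.e. changes one component's Grundy value g to g ⊕ X where X is the current total.
Pile A: need g' = 0⊕1 = 1. Options: 23−1→G=2, 23−2→G=1, 23−5→G=2, 23−9→G=1. Hits: 2.
Pile B: need g' = 1⊕1 = 0. Options: 12−3→G=0, 12−5→G=2, 12−6→G=2. Hits: 1.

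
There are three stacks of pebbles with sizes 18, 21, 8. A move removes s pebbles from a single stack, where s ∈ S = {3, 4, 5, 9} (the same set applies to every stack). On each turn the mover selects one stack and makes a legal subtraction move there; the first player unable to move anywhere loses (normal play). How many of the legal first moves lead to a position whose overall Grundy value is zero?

All stacks use S = {3, 4, 5, 9}:
n :  0  1  2  3  4  5  6  7  8  9 10 11 12 13 14 15 16 17 18 19 20 21
G :  0  0  0  1  1  1  2  2  0  3  3  1  4  2  0  0  0  1  1  1  2  2
Stack A: G(18) = 1.
Stack B: G(21) = 2.
Stack C: G(8) = 0.
Combined Grundy value = 1 ⊕ 2 ⊕ 0 = 3.
A winning move leaves total XOR = 0, i.e. changes one component's Grundy value g to g ⊕ X where X is the current total.
Stack A: need g' = 1⊕3 = 2. Options: 18−3→G=0, 18−4→G=0, 18−5→G=2, 18−9→G=3. Hits: 1.
Stack B: need g' = 2⊕3 = 1. Options: 21−3→G=1, 21−4→G=1, 21−5→G=0, 21−9→G=4. Hits: 2.
Stack C: need g' = 0⊕3 = 3. Options: 8−3→G=1, 8−4→G=1, 8−5→G=1. Hits: 0.

3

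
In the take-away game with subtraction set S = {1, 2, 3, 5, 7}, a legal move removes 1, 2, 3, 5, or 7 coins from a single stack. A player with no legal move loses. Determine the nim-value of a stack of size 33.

n :  0  1  2  3  4  5  6  7  8  9 10 11 12 13 14 15 16 17 18 19 20 21 22 23 24 25 26 27 28 29 30 31 32 33
G :  0  1  2  3  0  1  2  3  0  1  2  3  0  1  2  3  0  1  2  3  0  1  2  3  0  1  2  3  0  1  2  3  0  1

1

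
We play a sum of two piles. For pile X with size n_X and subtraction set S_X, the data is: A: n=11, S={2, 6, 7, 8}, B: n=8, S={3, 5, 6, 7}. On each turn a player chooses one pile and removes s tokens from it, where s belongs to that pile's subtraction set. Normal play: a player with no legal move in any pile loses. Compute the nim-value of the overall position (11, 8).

Pile A, S = {2, 6, 7, 8}:
n :  0  1  2  3  4  5  6  7  8  9 10 11
G :  0  0  1  1  0  0  1  1  2  2  3  3
G_A(11) = 3.
Pile B, S = {3, 5, 6, 7}:
G(0) = 0
G(1) = mex{} = 0
G(2) = mex{} = 0
G(3) = mex{0} = 1
G(4) = mex{0} = 1
G(5) = mex{0,0} = 1
G(6) = mex{1,0,0} = 2
G(7) = mex{1,0,0,0} = 2
G(8) = mex{1,1,0,0} = 2
G_B(8) = 2.
Combined Grundy value = 3 ⊕ 2 = 1.

1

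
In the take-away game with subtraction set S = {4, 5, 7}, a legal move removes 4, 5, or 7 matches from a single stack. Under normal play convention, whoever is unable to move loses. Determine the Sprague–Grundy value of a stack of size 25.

0

G(0) = 0
G(1) = mex{} = 0
G(2) = mex{} = 0
G(3) = mex{} = 0
G(4) = mex{0} = 1
G(5) = mex{0,0} = 1
G(6) = mex{0,0} = 1
G(7) = mex{0,0,0} = 1
G(8) = mex{1,0,0} = 2
G(9) = mex{1,1,0} = 2
G(10) = mex{1,1,0} = 2
G(11) = mex{1,1,1} = 0
G(12) = mex{2,1,1} = 0
G(13) = mex{2,2,1} = 0
G(14) = mex{2,2,1} = 0
G(15) = mex{0,2,2} = 1
G(16) = mex{0,0,2} = 1
G(17) = mex{0,0,2} = 1
G(18) = mex{0,0,0} = 1
G(19) = mex{1,0,0} = 2
G(20) = mex{1,1,0} = 2
G(21) = mex{1,1,0} = 2
G(22) = mex{1,1,1} = 0
G(23) = mex{2,1,1} = 0
G(24) = mex{2,2,1} = 0
G(25) = mex{2,2,1} = 0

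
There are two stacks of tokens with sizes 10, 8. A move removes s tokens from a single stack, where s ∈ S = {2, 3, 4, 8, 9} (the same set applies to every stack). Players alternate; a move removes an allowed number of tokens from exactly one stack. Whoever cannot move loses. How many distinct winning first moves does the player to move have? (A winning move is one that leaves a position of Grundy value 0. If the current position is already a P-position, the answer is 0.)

4

All stacks use S = {2, 3, 4, 8, 9}:
n :  0  1  2  3  4  5  6  7  8  9 10
G :  0  0  1  1  2  2  0  0  1  1  2
Stack A: G(10) = 2.
Stack B: G(8) = 1.
Combined Grundy value = 2 ⊕ 1 = 3.
A winning move leaves total XOR = 0, i.e. changes one component's Grundy value g to g ⊕ X where X is the current total.
Stack A: need g' = 2⊕3 = 1. Options: 10−2→G=1, 10−3→G=0, 10−4→G=0, 10−8→G=1, 10−9→G=0. Hits: 2.
Stack B: need g' = 1⊕3 = 2. Options: 8−2→G=0, 8−3→G=2, 8−4→G=2, 8−8→G=0. Hits: 2.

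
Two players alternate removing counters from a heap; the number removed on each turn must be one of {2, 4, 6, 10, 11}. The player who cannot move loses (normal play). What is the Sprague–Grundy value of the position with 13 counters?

G(0) = 0
G(1) = mex{} = 0
G(2) = mex{0} = 1
G(3) = mex{0} = 1
G(4) = mex{1,0} = 2
G(5) = mex{1,0} = 2
G(6) = mex{2,1,0} = 3
G(7) = mex{2,1,0} = 3
G(8) = mex{3,2,1} = 0
G(9) = mex{3,2,1} = 0
G(10) = mex{0,3,2,0} = 1
G(11) = mex{0,3,2,0,0} = 1
G(12) = mex{1,0,3,1,0} = 2
G(13) = mex{1,0,3,1,1} = 2

2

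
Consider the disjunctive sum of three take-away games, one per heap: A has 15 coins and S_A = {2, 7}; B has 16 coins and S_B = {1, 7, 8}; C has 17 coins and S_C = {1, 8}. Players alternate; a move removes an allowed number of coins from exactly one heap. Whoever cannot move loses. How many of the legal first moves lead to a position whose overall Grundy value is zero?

Heap A, S = {2, 7}:
n :  0  1  2  3  4  5  6  7  8  9 10 11 12 13 14 15
G :  0  0  1  1  0  0  1  1  2  0  0  1  1  0  0  1
G_A(15) = 1.
Heap B, S = {1, 7, 8}:
G(0) = 0
G(1) = mex{0} = 1
G(2) = mex{1} = 0
G(3) = mex{0} = 1
G(4) = mex{1} = 0
G(5) = mex{0} = 1
G(6) = mex{1} = 0
G(7) = mex{0,0} = 1
G(8) = mex{1,1,0} = 2
G(9) = mex{2,0,1} = 3
G(10) = mex{3,1,0} = 2
G(11) = mex{2,0,1} = 3
G(12) = mex{3,1,0} = 2
G(13) = mex{2,0,1} = 3
G(14) = mex{3,1,0} = 2
G(15) = mex{2,2,1} = 0
G(16) = mex{0,3,2} = 1
G_B(16) = 1.
Heap C, S = {1, 8}:
G(0) = 0
G(1) = mex{0} = 1
G(2) = mex{1} = 0
G(3) = mex{0} = 1
G(4) = mex{1} = 0
G(5) = mex{0} = 1
G(6) = mex{1} = 0
G(7) = mex{0} = 1
G(8) = mex{1,0} = 2
G(9) = mex{2,1} = 0
G(10) = mex{0,0} = 1
G(11) = mex{1,1} = 0
G(12) = mex{0,0} = 1
G(13) = mex{1,1} = 0
G(14) = mex{0,0} = 1
G(15) = mex{1,1} = 0
G(16) = mex{0,2} = 1
G(17) = mex{1,0} = 2
G_C(17) = 2.
Combined Grundy value = 1 ⊕ 1 ⊕ 2 = 2.
A winning move leaves total XOR = 0, i.e. changes one component's Grundy value g to g ⊕ X where X is the current total.
Heap A: need g' = 1⊕2 = 3. Options: 15−2→G=0, 15−7→G=2. Hits: 0.
Heap B: need g' = 1⊕2 = 3. Options: 16−1→G=0, 16−7→G=3, 16−8→G=2. Hits: 1.
Heap C: need g' = 2⊕2 = 0. Options: 17−1→G=1, 17−8→G=0. Hits: 1.

2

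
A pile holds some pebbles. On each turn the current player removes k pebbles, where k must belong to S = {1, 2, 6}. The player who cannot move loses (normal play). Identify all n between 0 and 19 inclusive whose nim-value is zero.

0, 3, 7, 10, 14, 17

G(0) = 0
G(1) = mex{0} = 1
G(2) = mex{1,0} = 2
G(3) = mex{2,1} = 0
G(4) = mex{0,2} = 1
G(5) = mex{1,0} = 2
G(6) = mex{2,1,0} = 3
G(7) = mex{3,2,1} = 0
G(8) = mex{0,3,2} = 1
G(9) = mex{1,0,0} = 2
G(10) = mex{2,1,1} = 0
G(11) = mex{0,2,2} = 1
G(12) = mex{1,0,3} = 2
G(13) = mex{2,1,0} = 3
G(14) = mex{3,2,1} = 0
G(15) = mex{0,3,2} = 1
G(16) = mex{1,0,0} = 2
G(17) = mex{2,1,1} = 0
G(18) = mex{0,2,2} = 1
G(19) = mex{1,0,3} = 2
P-positions are exactly the n with G(n) = 0.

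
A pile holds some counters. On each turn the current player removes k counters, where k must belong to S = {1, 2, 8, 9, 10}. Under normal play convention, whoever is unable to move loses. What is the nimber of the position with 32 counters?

3

G(0) = 0
G(1) = mex{0} = 1
G(2) = mex{1,0} = 2
G(3) = mex{2,1} = 0
G(4) = mex{0,2} = 1
G(5) = mex{1,0} = 2
G(6) = mex{2,1} = 0
G(7) = mex{0,2} = 1
G(8) = mex{1,0,0} = 2
G(9) = mex{2,1,1,0} = 3
G(10) = mex{3,2,2,1,0} = 4
G(11) = mex{4,3,0,2,1} = 5
G(12) = mex{5,4,1,0,2} = 3
G(13) = mex{3,5,2,1,0} = 4
G(14) = mex{4,3,0,2,1} = 5
G(15) = mex{5,4,1,0,2} = 3
G(16) = mex{3,5,2,1,0} = 4
G(17) = mex{4,3,3,2,1} = 0
G(18) = mex{0,4,4,3,2} = 1
G(19) = mex{1,0,5,4,3} = 2
G(20) = mex{2,1,3,5,4} = 0
G(21) = mex{0,2,4,3,5} = 1
G(22) = mex{1,0,5,4,3} = 2
G(23) = mex{2,1,3,5,4} = 0
G(24) = mex{0,2,4,3,5} = 1
G(25) = mex{1,0,0,4,3} = 2
G(26) = mex{2,1,1,0,4} = 3
G(27) = mex{3,2,2,1,0} = 4
G(28) = mex{4,3,0,2,1} = 5
G(29) = mex{5,4,1,0,2} = 3
G(30) = mex{3,5,2,1,0} = 4
G(31) = mex{4,3,0,2,1} = 5
G(32) = mex{5,4,1,0,2} = 3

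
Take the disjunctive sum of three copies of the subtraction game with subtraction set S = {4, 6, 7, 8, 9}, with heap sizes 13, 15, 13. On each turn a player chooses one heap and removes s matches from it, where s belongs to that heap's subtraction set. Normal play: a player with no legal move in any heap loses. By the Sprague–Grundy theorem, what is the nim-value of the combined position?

All heaps use S = {4, 6, 7, 8, 9}:
G(0) = 0
G(1) = mex{} = 0
G(2) = mex{} = 0
G(3) = mex{} = 0
G(4) = mex{0} = 1
G(5) = mex{0} = 1
G(6) = mex{0,0} = 1
G(7) = mex{0,0,0} = 1
G(8) = mex{1,0,0,0} = 2
G(9) = mex{1,0,0,0,0} = 2
G(10) = mex{1,1,0,0,0} = 2
G(11) = mex{1,1,1,0,0} = 2
G(12) = mex{2,1,1,1,0} = 3
G(13) = mex{2,1,1,1,1} = 0
G(14) = mex{2,2,1,1,1} = 0
G(15) = mex{2,2,2,1,1} = 0
Heap A: G(13) = 0.
Heap B: G(15) = 0.
Heap C: G(13) = 0.
Combined Grundy value = 0 ⊕ 0 ⊕ 0 = 0.

0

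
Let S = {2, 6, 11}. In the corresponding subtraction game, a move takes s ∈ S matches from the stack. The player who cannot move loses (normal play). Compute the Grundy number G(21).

G(0) = 0
G(1) = mex{} = 0
G(2) = mex{0} = 1
G(3) = mex{0} = 1
G(4) = mex{1} = 0
G(5) = mex{1} = 0
G(6) = mex{0,0} = 1
G(7) = mex{0,0} = 1
G(8) = mex{1,1} = 0
G(9) = mex{1,1} = 0
G(10) = mex{0,0} = 1
G(11) = mex{0,0,0} = 1
G(12) = mex{1,1,0} = 2
G(13) = mex{1,1,1} = 0
G(14) = mex{2,0,1} = 3
G(15) = mex{0,0,0} = 1
G(16) = mex{3,1,0} = 2
G(17) = mex{1,1,1} = 0
G(18) = mex{2,2,1} = 0
G(19) = mex{0,0,0} = 1
G(20) = mex{0,3,0} = 1
G(21) = mex{1,1,1} = 0

0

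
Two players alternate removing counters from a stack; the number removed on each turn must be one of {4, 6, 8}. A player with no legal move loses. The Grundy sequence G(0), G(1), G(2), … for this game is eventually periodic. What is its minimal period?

12

G(0) = 0
G(1) = mex{} = 0
G(2) = mex{} = 0
G(3) = mex{} = 0
G(4) = mex{0} = 1
G(5) = mex{0} = 1
G(6) = mex{0,0} = 1
G(7) = mex{0,0} = 1
G(8) = mex{1,0,0} = 2
G(9) = mex{1,0,0} = 2
G(10) = mex{1,1,0} = 2
G(11) = mex{1,1,0} = 2
G(12) = mex{2,1,1} = 0
G(13) = mex{2,1,1} = 0
G(14) = mex{2,2,1} = 0
G(15) = mex{2,2,1} = 0
G(16) = mex{0,2,2} = 1
G(17) = mex{0,2,2} = 1
G(18) = mex{0,0,2} = 1
G(19) = mex{0,0,2} = 1
G(20) = mex{1,0,0} = 2
G(21) = mex{1,0,0} = 2
G(22) = mex{1,1,0} = 2
G(23) = mex{1,1,0} = 2
G(24) = mex{2,1,1} = 0
G(25) = mex{2,1,1} = 0
G(n+12) = G(n) holds for n = 0,…,7 (a full window of length max(S) = 8), so the sequence is purely periodic with period 12.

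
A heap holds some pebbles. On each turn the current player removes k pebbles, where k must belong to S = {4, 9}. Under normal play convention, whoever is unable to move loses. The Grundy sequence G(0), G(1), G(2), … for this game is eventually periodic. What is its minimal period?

13

G(0) = 0
G(1) = mex{} = 0
G(2) = mex{} = 0
G(3) = mex{} = 0
G(4) = mex{0} = 1
G(5) = mex{0} = 1
G(6) = mex{0} = 1
G(7) = mex{0} = 1
G(8) = mex{1} = 0
G(9) = mex{1,0} = 2
G(10) = mex{1,0} = 2
G(11) = mex{1,0} = 2
G(12) = mex{0,0} = 1
G(13) = mex{2,1} = 0
G(14) = mex{2,1} = 0
G(15) = mex{2,1} = 0
G(16) = mex{1,1} = 0
G(17) = mex{0,0} = 1
G(18) = mex{0,2} = 1
G(19) = mex{0,2} = 1
G(20) = mex{0,2} = 1
G(21) = mex{1,1} = 0
G(22) = mex{1,0} = 2
G(23) = mex{1,0} = 2
G(24) = mex{1,0} = 2
G(25) = mex{0,0} = 1
G(26) = mex{2,1} = 0
G(27) = mex{2,1} = 0
G(n+13) = G(n) holds for n = 0,…,8 (a full window of length max(S) = 9), so the sequence is purely periodic with period 13.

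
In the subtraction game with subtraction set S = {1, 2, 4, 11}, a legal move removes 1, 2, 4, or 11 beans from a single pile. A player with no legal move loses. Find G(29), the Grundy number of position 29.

2

n :  0  1  2  3  4  5  6  7  8  9 10 11 12 13 14 15 16 17 18 19 20 21 22 23 24 25 26 27 28 29
G :  0  1  2  0  1  2  0  1  2  0  1  2  0  1  2  0  1  2  0  1  2  0  1  2  0  1  2  0  1  2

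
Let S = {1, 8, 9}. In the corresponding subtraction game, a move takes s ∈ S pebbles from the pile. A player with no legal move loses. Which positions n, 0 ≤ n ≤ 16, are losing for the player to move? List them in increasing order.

n :  0  1  2  3  4  5  6  7  8  9 10 11 12 13 14 15 16
G :  0  1  0  1  0  1  0  1  2  3  2  3  2  3  2  3  0
P-positions are exactly the n with G(n) = 0.

0, 2, 4, 6, 16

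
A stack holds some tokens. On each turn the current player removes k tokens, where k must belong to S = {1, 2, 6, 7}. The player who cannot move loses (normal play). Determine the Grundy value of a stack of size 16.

0

G(0) = 0
G(1) = mex{0} = 1
G(2) = mex{1,0} = 2
G(3) = mex{2,1} = 0
G(4) = mex{0,2} = 1
G(5) = mex{1,0} = 2
G(6) = mex{2,1,0} = 3
G(7) = mex{3,2,1,0} = 4
G(8) = mex{4,3,2,1} = 0
G(9) = mex{0,4,0,2} = 1
G(10) = mex{1,0,1,0} = 2
G(11) = mex{2,1,2,1} = 0
G(12) = mex{0,2,3,2} = 1
G(13) = mex{1,0,4,3} = 2
G(14) = mex{2,1,0,4} = 3
G(15) = mex{3,2,1,0} = 4
G(16) = mex{4,3,2,1} = 0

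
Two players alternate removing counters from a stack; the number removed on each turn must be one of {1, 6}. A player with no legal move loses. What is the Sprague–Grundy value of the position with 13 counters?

2

n :  0  1  2  3  4  5  6  7  8  9 10 11 12 13
G :  0  1  0  1  0  1  2  0  1  0  1  0  1  2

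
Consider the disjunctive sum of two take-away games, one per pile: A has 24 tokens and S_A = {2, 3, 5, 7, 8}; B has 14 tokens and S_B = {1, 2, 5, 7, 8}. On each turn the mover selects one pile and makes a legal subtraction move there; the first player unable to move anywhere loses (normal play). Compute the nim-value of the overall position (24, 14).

Pile A, S = {2, 3, 5, 7, 8}:
G(0) = 0
G(1) = mex{} = 0
G(2) = mex{0} = 1
G(3) = mex{0,0} = 1
G(4) = mex{1,0} = 2
G(5) = mex{1,1,0} = 2
G(6) = mex{2,1,0} = 3
G(7) = mex{2,2,1,0} = 3
G(8) = mex{3,2,1,0,0} = 4
G(9) = mex{3,3,2,1,0} = 4
G(10) = mex{4,3,2,1,1} = 0
G(11) = mex{4,4,3,2,1} = 0
G(12) = mex{0,4,3,2,2} = 1
G(13) = mex{0,0,4,3,2} = 1
G(14) = mex{1,0,4,3,3} = 2
G(15) = mex{1,1,0,4,3} = 2
G(16) = mex{2,1,0,4,4} = 3
G(17) = mex{2,2,1,0,4} = 3
G(18) = mex{3,2,1,0,0} = 4
G(19) = mex{3,3,2,1,0} = 4
G(20) = mex{4,3,2,1,1} = 0
G(21) = mex{4,4,3,2,1} = 0
G(22) = mex{0,4,3,2,2} = 1
G(23) = mex{0,0,4,3,2} = 1
G(24) = mex{1,0,4,3,3} = 2
G_A(24) = 2.
Pile B, S = {1, 2, 5, 7, 8}:
n :  0  1  2  3  4  5  6  7  8  9 10 11 12 13 14
G :  0  1  2  0  1  2  0  1  2  0  1  2  0  1  2
G_B(14) = 2.
Combined Grundy value = 2 ⊕ 2 = 0.

0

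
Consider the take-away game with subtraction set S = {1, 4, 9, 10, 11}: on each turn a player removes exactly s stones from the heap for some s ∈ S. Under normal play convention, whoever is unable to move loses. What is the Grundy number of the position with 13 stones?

4

G(0) = 0
G(1) = mex{0} = 1
G(2) = mex{1} = 0
G(3) = mex{0} = 1
G(4) = mex{1,0} = 2
G(5) = mex{2,1} = 0
G(6) = mex{0,0} = 1
G(7) = mex{1,1} = 0
G(8) = mex{0,2} = 1
G(9) = mex{1,0,0} = 2
G(10) = mex{2,1,1,0} = 3
G(11) = mex{3,0,0,1,0} = 2
G(12) = mex{2,1,1,0,1} = 3
G(13) = mex{3,2,2,1,0} = 4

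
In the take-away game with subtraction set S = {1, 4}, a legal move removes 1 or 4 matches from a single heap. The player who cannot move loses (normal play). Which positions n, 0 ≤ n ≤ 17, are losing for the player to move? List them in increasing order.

G(0) = 0
G(1) = mex{0} = 1
G(2) = mex{1} = 0
G(3) = mex{0} = 1
G(4) = mex{1,0} = 2
G(5) = mex{2,1} = 0
G(6) = mex{0,0} = 1
G(7) = mex{1,1} = 0
G(8) = mex{0,2} = 1
G(9) = mex{1,0} = 2
G(10) = mex{2,1} = 0
G(11) = mex{0,0} = 1
G(12) = mex{1,1} = 0
G(13) = mex{0,2} = 1
G(14) = mex{1,0} = 2
G(15) = mex{2,1} = 0
G(16) = mex{0,0} = 1
G(17) = mex{1,1} = 0
P-positions are exactly the n with G(n) = 0.

0, 2, 5, 7, 10, 12, 15, 17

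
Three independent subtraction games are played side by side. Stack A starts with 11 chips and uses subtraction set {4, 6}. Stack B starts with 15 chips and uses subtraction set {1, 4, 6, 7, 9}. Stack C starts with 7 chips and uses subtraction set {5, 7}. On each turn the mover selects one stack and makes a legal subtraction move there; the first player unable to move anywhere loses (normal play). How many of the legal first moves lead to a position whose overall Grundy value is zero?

7

Stack A, S = {4, 6}:
n :  0  1  2  3  4  5  6  7  8  9 10 11
G :  0  0  0  0  1  1  1  1  2  2  0  0
G_A(11) = 0.
Stack B, S = {1, 4, 6, 7, 9}:
G(0) = 0
G(1) = mex{0} = 1
G(2) = mex{1} = 0
G(3) = mex{0} = 1
G(4) = mex{1,0} = 2
G(5) = mex{2,1} = 0
G(6) = mex{0,0,0} = 1
G(7) = mex{1,1,1,0} = 2
G(8) = mex{2,2,0,1} = 3
G(9) = mex{3,0,1,0,0} = 2
G(10) = mex{2,1,2,1,1} = 0
G(11) = mex{0,2,0,2,0} = 1
G(12) = mex{1,3,1,0,1} = 2
G(13) = mex{2,2,2,1,2} = 0
G(14) = mex{0,0,3,2,0} = 1
G(15) = mex{1,1,2,3,1} = 0
G_B(15) = 0.
Stack C, S = {5, 7}:
n : 0 1 2 3 4 5 6 7
G : 0 0 0 0 0 1 1 1
G_C(7) = 1.
Combined Grundy value = 0 ⊕ 0 ⊕ 1 = 1.
A winning move leaves total XOR = 0, i.e. changes one component's Grundy value g to g ⊕ X where X is the current total.
Stack A: need g' = 0⊕1 = 1. Options: 11−4→G=1, 11−6→G=1. Hits: 2.
Stack B: need g' = 0⊕1 = 1. Options: 15−1→G=1, 15−4→G=1, 15−6→G=2, 15−7→G=3, 15−9→G=1. Hits: 3.
Stack C: need g' = 1⊕1 = 0. Options: 7−5→G=0, 7−7→G=0. Hits: 2.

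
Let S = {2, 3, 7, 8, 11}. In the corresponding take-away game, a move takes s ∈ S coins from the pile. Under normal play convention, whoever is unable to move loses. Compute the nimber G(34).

0

G(0) = 0
G(1) = mex{} = 0
G(2) = mex{0} = 1
G(3) = mex{0,0} = 1
G(4) = mex{1,0} = 2
G(5) = mex{1,1} = 0
G(6) = mex{2,1} = 0
G(7) = mex{0,2,0} = 1
G(8) = mex{0,0,0,0} = 1
G(9) = mex{1,0,1,0} = 2
G(10) = mex{1,1,1,1} = 0
G(11) = mex{2,1,2,1,0} = 3
G(12) = mex{0,2,0,2,0} = 1
G(13) = mex{3,0,0,0,1} = 2
G(14) = mex{1,3,1,0,1} = 2
G(15) = mex{2,1,1,1,2} = 0
G(16) = mex{2,2,2,1,0} = 3
G(17) = mex{0,2,0,2,0} = 1
G(18) = mex{3,0,3,0,1} = 2
G(19) = mex{1,3,1,3,1} = 0
G(20) = mex{2,1,2,1,2} = 0
G(21) = mex{0,2,2,2,0} = 1
G(22) = mex{0,0,0,2,3} = 1
G(23) = mex{1,0,3,0,1} = 2
G(24) = mex{1,1,1,3,2} = 0
G(25) = mex{2,1,2,1,2} = 0
G(26) = mex{0,2,0,2,0} = 1
G(27) = mex{0,0,0,0,3} = 1
G(28) = mex{1,0,1,0,1} = 2
G(29) = mex{1,1,1,1,2} = 0
G(30) = mex{2,1,2,1,0} = 3
G(31) = mex{0,2,0,2,0} = 1
G(32) = mex{3,0,0,0,1} = 2
G(33) = mex{1,3,1,0,1} = 2
G(34) = mex{2,1,1,1,2} = 0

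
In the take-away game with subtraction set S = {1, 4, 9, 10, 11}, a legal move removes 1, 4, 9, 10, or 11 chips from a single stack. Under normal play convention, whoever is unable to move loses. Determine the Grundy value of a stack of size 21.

G(0) = 0
G(1) = mex{0} = 1
G(2) = mex{1} = 0
G(3) = mex{0} = 1
G(4) = mex{1,0} = 2
G(5) = mex{2,1} = 0
G(6) = mex{0,0} = 1
G(7) = mex{1,1} = 0
G(8) = mex{0,2} = 1
G(9) = mex{1,0,0} = 2
G(10) = mex{2,1,1,0} = 3
G(11) = mex{3,0,0,1,0} = 2
G(12) = mex{2,1,1,0,1} = 3
G(13) = mex{3,2,2,1,0} = 4
G(14) = mex{4,3,0,2,1} = 5
G(15) = mex{5,2,1,0,2} = 3
G(16) = mex{3,3,0,1,0} = 2
G(17) = mex{2,4,1,0,1} = 3
G(18) = mex{3,5,2,1,0} = 4
G(19) = mex{4,3,3,2,1} = 0
G(20) = mex{0,2,2,3,2} = 1
G(21) = mex{1,3,3,2,3} = 0

0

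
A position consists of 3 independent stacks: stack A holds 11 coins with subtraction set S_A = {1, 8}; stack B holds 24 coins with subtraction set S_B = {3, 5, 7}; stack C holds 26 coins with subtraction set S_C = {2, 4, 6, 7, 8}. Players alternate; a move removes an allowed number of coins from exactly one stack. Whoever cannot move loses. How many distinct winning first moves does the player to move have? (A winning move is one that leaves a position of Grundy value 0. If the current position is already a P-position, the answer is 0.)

Stack A, S = {1, 8}:
n :  0  1  2  3  4  5  6  7  8  9 10 11
G :  0  1  0  1  0  1  0  1  2  0  1  0
G_A(11) = 0.
Stack B, S = {3, 5, 7}:
G(0) = 0
G(1) = mex{} = 0
G(2) = mex{} = 0
G(3) = mex{0} = 1
G(4) = mex{0} = 1
G(5) = mex{0,0} = 1
G(6) = mex{1,0} = 2
G(7) = mex{1,0,0} = 2
G(8) = mex{1,1,0} = 2
G(9) = mex{2,1,0} = 3
G(10) = mex{2,1,1} = 0
G(11) = mex{2,2,1} = 0
G(12) = mex{3,2,1} = 0
G(13) = mex{0,2,2} = 1
G(14) = mex{0,3,2} = 1
G(15) = mex{0,0,2} = 1
G(16) = mex{1,0,3} = 2
G(17) = mex{1,0,0} = 2
G(18) = mex{1,1,0} = 2
G(19) = mex{2,1,0} = 3
G(20) = mex{2,1,1} = 0
G(21) = mex{2,2,1} = 0
G(22) = mex{3,2,1} = 0
G(23) = mex{0,2,2} = 1
G(24) = mex{0,3,2} = 1
G_B(24) = 1.
Stack C, S = {2, 4, 6, 7, 8}:
n :  0  1  2  3  4  5  6  7  8  9 10 11 12 13 14 15 16 17 18 19 20 21 22 23 24 25 26
G :  0  0  1  1  2  2  3  3  4  4  0  0  1  1  2  2  3  3  4  4  0  0  1  1  2  2  3
G_C(26) = 3.
Combined Grundy value = 0 ⊕ 1 ⊕ 3 = 2.
A winning move leaves total XOR = 0, i.e. changes one component's Grundy value g to g ⊕ X where X is the current total.
Stack A: need g' = 0⊕2 = 2. Options: 11−1→G=1, 11−8→G=1. Hits: 0.
Stack B: need g' = 1⊕2 = 3. Options: 24−3→G=0, 24−5→G=3, 24−7→G=2. Hits: 1.
Stack C: need g' = 3⊕2 = 1. Options: 26−2→G=2, 26−4→G=1, 26−6→G=0, 26−7→G=4, 26−8→G=4. Hits: 1.

2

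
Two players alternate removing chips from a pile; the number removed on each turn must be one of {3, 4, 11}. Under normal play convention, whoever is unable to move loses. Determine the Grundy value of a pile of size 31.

1

n :  0  1  2  3  4  5  6  7  8  9 10 11 12 13 14 15 16 17 18 19 20 21 22 23 24 25 26 27 28 29 30 31
G :  0  0  0  1  1  1  2  0  0  0  1  1  1  2  0  0  0  1  1  1  2  0  0  0  1  1  1  2  0  0  0  1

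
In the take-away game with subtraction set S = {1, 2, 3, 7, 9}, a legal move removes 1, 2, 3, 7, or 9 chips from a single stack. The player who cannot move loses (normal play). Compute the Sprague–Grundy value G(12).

0

n :  0  1  2  3  4  5  6  7  8  9 10 11 12
G :  0  1  2  3  0  1  2  3  0  1  2  3  0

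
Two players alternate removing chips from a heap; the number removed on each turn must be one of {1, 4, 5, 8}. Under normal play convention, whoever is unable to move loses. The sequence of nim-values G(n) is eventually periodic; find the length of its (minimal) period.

9

G(0) = 0
G(1) = mex{0} = 1
G(2) = mex{1} = 0
G(3) = mex{0} = 1
G(4) = mex{1,0} = 2
G(5) = mex{2,1,0} = 3
G(6) = mex{3,0,1} = 2
G(7) = mex{2,1,0} = 3
G(8) = mex{3,2,1,0} = 4
G(9) = mex{4,3,2,1} = 0
G(10) = mex{0,2,3,0} = 1
G(11) = mex{1,3,2,1} = 0
G(12) = mex{0,4,3,2} = 1
G(13) = mex{1,0,4,3} = 2
G(14) = mex{2,1,0,2} = 3
G(15) = mex{3,0,1,3} = 2
G(16) = mex{2,1,0,4} = 3
G(17) = mex{3,2,1,0} = 4
G(18) = mex{4,3,2,1} = 0
G(19) = mex{0,2,3,0} = 1
G(n+9) = G(n) holds for n = 0,…,7 (a full window of length max(S) = 8), so the sequence is purely periodic with period 9.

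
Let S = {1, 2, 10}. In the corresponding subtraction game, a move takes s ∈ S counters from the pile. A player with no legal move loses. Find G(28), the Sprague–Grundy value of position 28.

G(0) = 0
G(1) = mex{0} = 1
G(2) = mex{1,0} = 2
G(3) = mex{2,1} = 0
G(4) = mex{0,2} = 1
G(5) = mex{1,0} = 2
G(6) = mex{2,1} = 0
G(7) = mex{0,2} = 1
G(8) = mex{1,0} = 2
G(9) = mex{2,1} = 0
G(10) = mex{0,2,0} = 1
G(11) = mex{1,0,1} = 2
G(12) = mex{2,1,2} = 0
G(13) = mex{0,2,0} = 1
G(14) = mex{1,0,1} = 2
G(15) = mex{2,1,2} = 0
G(16) = mex{0,2,0} = 1
G(17) = mex{1,0,1} = 2
G(18) = mex{2,1,2} = 0
G(19) = mex{0,2,0} = 1
G(20) = mex{1,0,1} = 2
G(21) = mex{2,1,2} = 0
G(22) = mex{0,2,0} = 1
G(23) = mex{1,0,1} = 2
G(24) = mex{2,1,2} = 0
G(25) = mex{0,2,0} = 1
G(26) = mex{1,0,1} = 2
G(27) = mex{2,1,2} = 0
G(28) = mex{0,2,0} = 1

1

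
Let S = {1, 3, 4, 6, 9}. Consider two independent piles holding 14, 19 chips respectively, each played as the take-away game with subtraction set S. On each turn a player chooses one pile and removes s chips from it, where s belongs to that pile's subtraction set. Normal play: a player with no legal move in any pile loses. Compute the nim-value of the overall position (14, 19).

All piles use S = {1, 3, 4, 6, 9}:
n :  0  1  2  3  4  5  6  7  8  9 10 11 12 13 14 15 16 17 18 19
G :  0  1  0  1  2  3  2  0  1  4  3  2  0  1  0  1  2  3  2  0
Pile A: G(14) = 0.
Pile B: G(19) = 0.
Combined Grundy value = 0 ⊕ 0 = 0.

0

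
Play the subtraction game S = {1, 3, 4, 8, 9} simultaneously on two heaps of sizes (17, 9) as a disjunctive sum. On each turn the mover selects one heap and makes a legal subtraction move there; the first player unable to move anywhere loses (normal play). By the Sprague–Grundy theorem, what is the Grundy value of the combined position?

All heaps use S = {1, 3, 4, 8, 9}:
n :  0  1  2  3  4  5  6  7  8  9 10 11 12 13 14 15 16 17
G :  0  1  0  1  2  3  2  0  1  4  3  2  0  1  0  1  2  3
Heap A: G(17) = 3.
Heap B: G(9) = 4.
Combined Grundy value = 3 ⊕ 4 = 7.

7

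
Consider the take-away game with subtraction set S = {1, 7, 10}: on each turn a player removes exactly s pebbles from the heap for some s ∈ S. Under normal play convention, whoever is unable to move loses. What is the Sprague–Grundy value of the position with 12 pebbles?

n :  0  1  2  3  4  5  6  7  8  9 10 11 12
G :  0  1  0  1  0  1  0  1  0  1  2  3  2

2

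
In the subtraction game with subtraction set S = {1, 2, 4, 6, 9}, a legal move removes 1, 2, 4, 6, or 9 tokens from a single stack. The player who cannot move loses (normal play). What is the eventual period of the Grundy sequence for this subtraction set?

8

G(0) = 0
G(1) = mex{0} = 1
G(2) = mex{1,0} = 2
G(3) = mex{2,1} = 0
G(4) = mex{0,2,0} = 1
G(5) = mex{1,0,1} = 2
G(6) = mex{2,1,2,0} = 3
G(7) = mex{3,2,0,1} = 4
G(8) = mex{4,3,1,2} = 0
G(9) = mex{0,4,2,0,0} = 1
G(10) = mex{1,0,3,1,1} = 2
G(11) = mex{2,1,4,2,2} = 0
G(12) = mex{0,2,0,3,0} = 1
G(13) = mex{1,0,1,4,1} = 2
G(14) = mex{2,1,2,0,2} = 3
G(15) = mex{3,2,0,1,3} = 4
G(16) = mex{4,3,1,2,4} = 0
G(17) = mex{0,4,2,0,0} = 1
G(18) = mex{1,0,3,1,1} = 2
G(n+8) = G(n) holds for n = 0,…,8 (a full window of length max(S) = 9), so the sequence is purely periodic with period 8.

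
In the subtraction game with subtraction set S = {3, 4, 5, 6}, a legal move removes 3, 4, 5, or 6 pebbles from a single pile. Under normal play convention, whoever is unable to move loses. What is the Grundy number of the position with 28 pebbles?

0

n :  0  1  2  3  4  5  6  7  8  9 10 11 12 13 14 15 16 17 18 19 20 21 22 23 24 25 26 27 28
G :  0  0  0  1  1  1  2  2  2  0  0  0  1  1  1  2  2  2  0  0  0  1  1  1  2  2  2  0  0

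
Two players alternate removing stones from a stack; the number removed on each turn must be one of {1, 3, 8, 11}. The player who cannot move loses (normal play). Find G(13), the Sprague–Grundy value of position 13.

G(0) = 0
G(1) = mex{0} = 1
G(2) = mex{1} = 0
G(3) = mex{0,0} = 1
G(4) = mex{1,1} = 0
G(5) = mex{0,0} = 1
G(6) = mex{1,1} = 0
G(7) = mex{0,0} = 1
G(8) = mex{1,1,0} = 2
G(9) = mex{2,0,1} = 3
G(10) = mex{3,1,0} = 2
G(11) = mex{2,2,1,0} = 3
G(12) = mex{3,3,0,1} = 2
G(13) = mex{2,2,1,0} = 3

3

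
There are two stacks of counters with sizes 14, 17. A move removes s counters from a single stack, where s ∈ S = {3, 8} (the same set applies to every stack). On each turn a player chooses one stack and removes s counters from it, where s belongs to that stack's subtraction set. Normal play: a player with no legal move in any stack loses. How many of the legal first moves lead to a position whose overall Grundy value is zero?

All stacks use S = {3, 8}:
G(0) = 0
G(1) = mex{} = 0
G(2) = mex{} = 0
G(3) = mex{0} = 1
G(4) = mex{0} = 1
G(5) = mex{0} = 1
G(6) = mex{1} = 0
G(7) = mex{1} = 0
G(8) = mex{1,0} = 2
G(9) = mex{0,0} = 1
G(10) = mex{0,0} = 1
G(11) = mex{2,1} = 0
G(12) = mex{1,1} = 0
G(13) = mex{1,1} = 0
G(14) = mex{0,0} = 1
G(15) = mex{0,0} = 1
G(16) = mex{0,2} = 1
G(17) = mex{1,1} = 0
Stack A: G(14) = 1.
Stack B: G(17) = 0.
Combined Grundy value = 1 ⊕ 0 = 1.
A winning move leaves total XOR = 0, i.e. changes one component's Grundy value g to g ⊕ X where X is the current total.
Stack A: need g' = 1⊕1 = 0. Options: 14−3→G=0, 14−8→G=0. Hits: 2.
Stack B: need g' = 0⊕1 = 1. Options: 17−3→G=1, 17−8→G=1. Hits: 2.

4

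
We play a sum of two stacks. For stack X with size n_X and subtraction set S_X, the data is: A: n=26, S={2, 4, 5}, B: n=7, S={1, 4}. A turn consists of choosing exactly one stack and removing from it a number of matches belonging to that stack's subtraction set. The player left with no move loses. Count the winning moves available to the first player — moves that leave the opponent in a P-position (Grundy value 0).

2

Stack A, S = {2, 4, 5}:
G(0) = 0
G(1) = mex{} = 0
G(2) = mex{0} = 1
G(3) = mex{0} = 1
G(4) = mex{1,0} = 2
G(5) = mex{1,0,0} = 2
G(6) = mex{2,1,0} = 3
G(7) = mex{2,1,1} = 0
G(8) = mex{3,2,1} = 0
G(9) = mex{0,2,2} = 1
G(10) = mex{0,3,2} = 1
G(11) = mex{1,0,3} = 2
G(12) = mex{1,0,0} = 2
G(13) = mex{2,1,0} = 3
G(14) = mex{2,1,1} = 0
G(15) = mex{3,2,1} = 0
G(16) = mex{0,2,2} = 1
G(17) = mex{0,3,2} = 1
G(18) = mex{1,0,3} = 2
G(19) = mex{1,0,0} = 2
G(20) = mex{2,1,0} = 3
G(21) = mex{2,1,1} = 0
G(22) = mex{3,2,1} = 0
G(23) = mex{0,2,2} = 1
G(24) = mex{0,3,2} = 1
G(25) = mex{1,0,3} = 2
G(26) = mex{1,0,0} = 2
G_A(26) = 2.
Stack B, S = {1, 4}:
n : 0 1 2 3 4 5 6 7
G : 0 1 0 1 2 0 1 0
G_B(7) = 0.
Combined Grundy value = 2 ⊕ 0 = 2.
A winning move leaves total XOR = 0, i.e. changes one component's Grundy value g to g ⊕ X where X is the current total.
Stack A: need g' = 2⊕2 = 0. Options: 26−2→G=1, 26−4→G=0, 26−5→G=0. Hits: 2.
Stack B: need g' = 0⊕2 = 2. Options: 7−1→G=1, 7−4→G=1. Hits: 0.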